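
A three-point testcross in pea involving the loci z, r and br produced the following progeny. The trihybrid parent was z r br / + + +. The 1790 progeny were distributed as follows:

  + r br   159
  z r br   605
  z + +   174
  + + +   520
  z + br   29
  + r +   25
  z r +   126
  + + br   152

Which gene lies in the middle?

The two rarest classes, z + br and + r +, are the double crossovers. Comparing them with the parentals, only the r allele has switched, so r is the middle locus and the order is z – r – br.

r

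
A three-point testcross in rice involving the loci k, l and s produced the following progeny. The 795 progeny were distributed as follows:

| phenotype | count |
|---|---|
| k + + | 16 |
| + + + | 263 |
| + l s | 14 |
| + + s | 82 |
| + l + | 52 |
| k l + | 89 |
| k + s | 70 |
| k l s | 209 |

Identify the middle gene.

The two most frequent reciprocal classes, k l s and + + +, are the parental types, so the F1 was k l s / + + +.
The two rarest classes, + l s and k + +, are the double crossovers. Comparing them with the parentals, only the k allele has switched, so k is the middle locus and the order is s – k – l.

k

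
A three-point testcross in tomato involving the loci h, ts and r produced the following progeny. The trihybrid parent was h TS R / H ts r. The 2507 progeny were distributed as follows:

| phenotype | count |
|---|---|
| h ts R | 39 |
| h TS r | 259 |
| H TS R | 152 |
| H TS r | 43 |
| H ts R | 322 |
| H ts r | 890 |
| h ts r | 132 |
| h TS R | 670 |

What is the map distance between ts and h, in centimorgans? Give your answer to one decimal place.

The two rarest classes, h ts R and H TS r, are the double crossovers. Comparing them with the parentals, only the ts allele has switched, so ts is the middle locus and the order is r – ts – h.
Crossovers in the ts–h interval produce the single-crossover classes H TS R and h ts r (152 + 132 = 284) plus the double crossovers (82).
RF(ts–h) = (284 + 82) / 2507 = 366/2507 = 0.1460 → 14.6 centimorgans.

14.6 centimorgans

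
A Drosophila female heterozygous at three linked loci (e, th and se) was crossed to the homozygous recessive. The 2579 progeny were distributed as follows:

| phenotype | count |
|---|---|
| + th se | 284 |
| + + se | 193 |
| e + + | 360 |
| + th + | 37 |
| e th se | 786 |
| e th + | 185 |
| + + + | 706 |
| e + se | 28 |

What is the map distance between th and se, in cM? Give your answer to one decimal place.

The two most frequent reciprocal classes, + + + and e th se, are the parental types, so the F1 was + + + / e th se.
The two rarest classes, + th + and e + se, are the double crossovers. Comparing them with the parentals, only the th allele has switched, so th is the middle locus and the order is e – th – se.
Crossovers in the th–se interval produce the single-crossover classes + + se and e th + (193 + 185 = 378) plus the double crossovers (65).
RF(th–se) = (378 + 65) / 2579 = 443/2579 = 0.1718 → 17.2 cM.

17.2 cM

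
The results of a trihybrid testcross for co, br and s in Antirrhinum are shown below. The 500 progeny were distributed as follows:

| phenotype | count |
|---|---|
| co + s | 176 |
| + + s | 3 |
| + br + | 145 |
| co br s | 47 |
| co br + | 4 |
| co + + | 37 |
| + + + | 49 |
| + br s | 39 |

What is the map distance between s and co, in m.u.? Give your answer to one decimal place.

16.6 m.u.

The two most frequent reciprocal classes, + br + and co + s, are the parental types, so the F1 was + br + / co + s.
The two rarest classes, co br + and + + s, are the double crossovers. Comparing them with the parentals, only the co allele has switched, so co is the middle locus and the order is br – co – s.
Crossovers in the co–s interval produce the single-crossover classes + br s and co + + (39 + 37 = 76) plus the double crossovers (7).
RF(co–s) = (76 + 7) / 500 = 83/500 = 0.1660 → 16.6 m.u.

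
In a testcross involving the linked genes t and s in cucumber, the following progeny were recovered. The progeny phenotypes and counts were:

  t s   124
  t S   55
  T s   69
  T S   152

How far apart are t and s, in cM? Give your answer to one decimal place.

The two most frequent classes, T S (152) and t s (124), are the parental types, so the F1 was T S / t s.
The recombinant classes are T s and t S: 69 + 55 = 124.
Recombination frequency = 124/400 = 0.3100 ≈ 31.0%, i.e. 31.0 cM.

31.0 cM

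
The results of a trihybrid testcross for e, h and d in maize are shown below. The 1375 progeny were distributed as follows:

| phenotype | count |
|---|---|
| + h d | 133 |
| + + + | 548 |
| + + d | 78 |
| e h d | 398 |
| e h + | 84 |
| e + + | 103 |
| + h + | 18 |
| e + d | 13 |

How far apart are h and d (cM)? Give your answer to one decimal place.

The two most frequent reciprocal classes, + + + and e h d, are the parental types, so the F1 was + + + / e h d.
The two rarest classes, + h + and e + d, are the double crossovers. Comparing them with the parentals, only the h allele has switched, so h is the middle locus and the order is d – h – e.
Crossovers in the d–h interval produce the single-crossover classes + + d and e h + (78 + 84 = 162) plus the double crossovers (31).
RF(d–h) = (162 + 31) / 1375 = 193/1375 = 0.1404 → 14.0 cM.

14.0 cM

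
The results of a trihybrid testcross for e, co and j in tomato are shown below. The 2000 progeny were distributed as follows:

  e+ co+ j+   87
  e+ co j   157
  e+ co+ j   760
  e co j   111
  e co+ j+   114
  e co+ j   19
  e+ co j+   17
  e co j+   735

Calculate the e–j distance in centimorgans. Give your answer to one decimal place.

11.7 centimorgans

The two most frequent reciprocal classes, e co j+ and e+ co+ j, are the parental types, so the F1 was e co j+ / e+ co+ j.
The two rarest classes, e+ co j+ and e co+ j, are the double crossovers. Comparing them with the parentals, only the e allele has switched, so e is the middle locus and the order is j – e – co.
Crossovers in the j–e interval produce the single-crossover classes e co j and e+ co+ j+ (111 + 87 = 198) plus the double crossovers (36).
RF(j–e) = (198 + 36) / 2000 = 234/2000 = 0.1170 → 11.7 centimorgans.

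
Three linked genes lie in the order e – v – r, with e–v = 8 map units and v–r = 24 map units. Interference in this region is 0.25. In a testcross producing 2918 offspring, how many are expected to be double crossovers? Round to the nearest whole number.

Map distances give recombination frequencies of 0.080 and 0.240 for the two intervals.
With interference 0.25 (so coincidence = 0.75), expected double-crossover frequency = 0.080 × 0.240 × 0.75 = 0.01440.
Expected number = 0.01440 × 2918 = 42.02 ≈ 42.

42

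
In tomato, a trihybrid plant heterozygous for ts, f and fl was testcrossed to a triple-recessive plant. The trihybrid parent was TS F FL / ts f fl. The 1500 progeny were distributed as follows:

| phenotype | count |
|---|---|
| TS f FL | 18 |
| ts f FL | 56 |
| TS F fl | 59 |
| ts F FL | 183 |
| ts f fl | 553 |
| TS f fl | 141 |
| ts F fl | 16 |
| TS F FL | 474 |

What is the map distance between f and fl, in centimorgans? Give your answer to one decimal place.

9.9 centimorgans

The two rarest classes, TS f FL and ts F fl, are the double crossovers. Comparing them with the parentals, only the f allele has switched, so f is the middle locus and the order is fl – f – ts.
Crossovers in the fl–f interval produce the single-crossover classes TS F fl and ts f FL (59 + 56 = 115) plus the double crossovers (34).
RF(fl–f) = (115 + 34) / 1500 = 149/1500 = 0.0993 → 9.9 centimorgans.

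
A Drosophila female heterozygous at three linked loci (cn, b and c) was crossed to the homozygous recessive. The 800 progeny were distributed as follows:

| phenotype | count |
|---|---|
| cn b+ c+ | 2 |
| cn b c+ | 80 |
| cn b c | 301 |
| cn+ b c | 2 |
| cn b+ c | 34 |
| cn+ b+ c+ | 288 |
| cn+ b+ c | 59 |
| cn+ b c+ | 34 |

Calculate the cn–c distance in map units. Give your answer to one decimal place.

17.9 map units

The two most frequent reciprocal classes, cn+ b+ c+ and cn b c, are the parental types, so the F1 was cn+ b+ c+ / cn b c.
The two rarest classes, cn b+ c+ and cn+ b c, are the double crossovers. Comparing them with the parentals, only the cn allele has switched, so cn is the middle locus and the order is c – cn – b.
Crossovers in the c–cn interval produce the single-crossover classes cn+ b+ c and cn b c+ (59 + 80 = 139) plus the double crossovers (4).
RF(c–cn) = (139 + 4) / 800 = 143/800 = 0.1787 → 17.9 map units.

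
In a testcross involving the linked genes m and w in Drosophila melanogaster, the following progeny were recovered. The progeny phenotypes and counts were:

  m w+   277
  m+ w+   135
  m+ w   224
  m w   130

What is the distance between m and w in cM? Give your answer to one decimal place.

34.6 cM

The two most frequent classes, m+ w (224) and m w+ (277), are the parental types, so the F1 was m+ w / m w+.
The recombinant classes are m+ w+ and m w: 135 + 130 = 265.
Recombination frequency = 265/766 = 0.3460 ≈ 34.6%, i.e. 34.6 cM.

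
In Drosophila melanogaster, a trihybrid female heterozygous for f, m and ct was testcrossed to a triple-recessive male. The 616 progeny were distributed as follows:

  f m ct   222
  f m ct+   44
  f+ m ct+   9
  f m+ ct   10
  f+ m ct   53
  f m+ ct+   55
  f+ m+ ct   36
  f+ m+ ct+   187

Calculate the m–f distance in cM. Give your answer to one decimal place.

The two most frequent reciprocal classes, f m ct and f+ m+ ct+, are the parental types, so the F1 was f m ct / f+ m+ ct+.
The two rarest classes, f m+ ct and f+ m ct+, are the double crossovers. Comparing them with the parentals, only the m allele has switched, so m is the middle locus and the order is f – m – ct.
Crossovers in the f–m interval produce the single-crossover classes f+ m ct and f m+ ct+ (53 + 55 = 108) plus the double crossovers (19).
RF(f–m) = (108 + 19) / 616 = 127/616 = 0.2062 → 20.6 cM.

20.6 cM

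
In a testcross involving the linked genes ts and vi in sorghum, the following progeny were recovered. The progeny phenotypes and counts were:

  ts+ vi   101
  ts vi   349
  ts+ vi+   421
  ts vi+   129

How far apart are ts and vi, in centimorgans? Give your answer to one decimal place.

23.0 centimorgans

The two most frequent classes, ts+ vi+ (421) and ts vi (349), are the parental types, so the F1 was ts+ vi+ / ts vi.
The recombinant classes are ts+ vi and ts vi+: 101 + 129 = 230.
Recombination frequency = 230/1000 = 0.2300 ≈ 23.0%, i.e. 23.0 centimorgans.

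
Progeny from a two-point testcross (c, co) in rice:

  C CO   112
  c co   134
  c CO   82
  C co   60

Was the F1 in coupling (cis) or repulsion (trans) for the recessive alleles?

The two most frequent classes are C CO (112) and c co (134); these are the parental (non-recombinant) types.
So the F1 carried C CO on one chromosome and c co on the other — the recessive alleles are on the same chromosome (cis / coupling).

cis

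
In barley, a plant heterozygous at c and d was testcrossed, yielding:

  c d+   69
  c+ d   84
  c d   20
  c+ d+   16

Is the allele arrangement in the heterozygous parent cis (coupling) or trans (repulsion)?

The two most frequent classes are c+ d (84) and c d+ (69); these are the parental (non-recombinant) types.
So the F1 carried c+ d on one chromosome and c d+ on the other — the recessive alleles are on opposite chromosomes (trans / repulsion).

trans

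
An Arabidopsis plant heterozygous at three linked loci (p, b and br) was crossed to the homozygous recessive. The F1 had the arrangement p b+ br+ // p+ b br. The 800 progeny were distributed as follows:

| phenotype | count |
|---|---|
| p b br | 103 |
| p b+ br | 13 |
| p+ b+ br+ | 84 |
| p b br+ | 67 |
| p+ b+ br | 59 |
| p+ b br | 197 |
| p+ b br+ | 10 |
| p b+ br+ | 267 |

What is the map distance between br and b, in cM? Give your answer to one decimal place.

The two rarest classes, p b+ br and p+ b br+, are the double crossovers. Comparing them with the parentals, only the br allele has switched, so br is the middle locus and the order is p – br – b.
Crossovers in the br–b interval produce the single-crossover classes p b br+ and p+ b+ br (67 + 59 = 126) plus the double crossovers (23).
RF(br–b) = (126 + 23) / 800 = 149/800 = 0.1862 → 18.6 cM.

18.6 cM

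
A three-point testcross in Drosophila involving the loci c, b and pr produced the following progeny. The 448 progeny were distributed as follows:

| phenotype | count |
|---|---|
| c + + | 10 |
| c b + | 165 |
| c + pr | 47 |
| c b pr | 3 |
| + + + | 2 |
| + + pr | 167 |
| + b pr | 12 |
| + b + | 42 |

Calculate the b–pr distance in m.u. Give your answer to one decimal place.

6.0 m.u.

The two most frequent reciprocal classes, + + pr and c b +, are the parental types, so the F1 was + + pr / c b +.
The two rarest classes, + + + and c b pr, are the double crossovers. Comparing them with the parentals, only the pr allele has switched, so pr is the middle locus and the order is b – pr – c.
Crossovers in the b–pr interval produce the single-crossover classes + b pr and c + + (12 + 10 = 22) plus the double crossovers (5).
RF(b–pr) = (22 + 5) / 448 = 27/448 = 0.0603 → 6.0 m.u.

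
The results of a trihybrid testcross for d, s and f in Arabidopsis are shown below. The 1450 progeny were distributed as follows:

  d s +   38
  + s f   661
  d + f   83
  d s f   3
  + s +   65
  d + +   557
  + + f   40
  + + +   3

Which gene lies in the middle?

d

The two most frequent reciprocal classes, + s f and d + +, are the parental types, so the F1 was + s f / d + +.
The two rarest classes, d s f and + + +, are the double crossovers. Comparing them with the parentals, only the d allele has switched, so d is the middle locus and the order is s – d – f.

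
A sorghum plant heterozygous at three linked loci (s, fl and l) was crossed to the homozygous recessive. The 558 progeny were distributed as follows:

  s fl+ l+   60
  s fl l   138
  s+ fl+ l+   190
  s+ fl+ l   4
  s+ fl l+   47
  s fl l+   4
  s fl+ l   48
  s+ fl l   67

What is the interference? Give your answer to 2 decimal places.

The two most frequent reciprocal classes, s+ fl+ l+ and s fl l, are the parental types, so the F1 was s+ fl+ l+ / s fl l.
The two rarest classes, s+ fl+ l and s fl l+, are the double crossovers. Comparing them with the parentals, only the l allele has switched, so l is the middle locus and the order is fl – l – s.
fl–l: (95 + 8)/558 = 0.1846; l–s: (127 + 8)/558 = 0.2419.
Expected DCO frequency = 0.1846 × 0.2419 ≈ 0.04465; observed = 8/558 ≈ 0.01434.
Coefficient of coincidence = 0.01434/0.04465 ≈ 0.32; interference = 1 − 0.32 = 0.68.

0.68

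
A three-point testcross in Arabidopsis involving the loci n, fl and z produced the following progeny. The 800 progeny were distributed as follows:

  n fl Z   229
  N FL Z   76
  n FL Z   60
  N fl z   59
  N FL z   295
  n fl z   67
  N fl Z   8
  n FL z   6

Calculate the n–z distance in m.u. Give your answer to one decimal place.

19.6 m.u.

The two most frequent reciprocal classes, n fl Z and N FL z, are the parental types, so the F1 was n fl Z / N FL z.
The two rarest classes, N fl Z and n FL z, are the double crossovers. Comparing them with the parentals, only the n allele has switched, so n is the middle locus and the order is z – n – fl.
Crossovers in the z–n interval produce the single-crossover classes n fl z and N FL Z (67 + 76 = 143) plus the double crossovers (14).
RF(z–n) = (143 + 14) / 800 = 157/800 = 0.1963 → 19.6 m.u.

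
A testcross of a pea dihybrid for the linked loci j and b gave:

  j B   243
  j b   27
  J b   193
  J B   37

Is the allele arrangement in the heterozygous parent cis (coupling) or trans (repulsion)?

trans

The two most frequent classes are J b (193) and j B (243); these are the parental (non-recombinant) types.
So the F1 carried J b on one chromosome and j B on the other — the recessive alleles are on opposite chromosomes (trans / repulsion).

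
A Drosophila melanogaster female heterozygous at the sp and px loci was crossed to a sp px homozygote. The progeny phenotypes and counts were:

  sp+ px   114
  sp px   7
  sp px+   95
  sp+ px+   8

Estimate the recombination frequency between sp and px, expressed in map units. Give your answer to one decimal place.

6.7 map units

The two most frequent classes, sp+ px (114) and sp px+ (95), are the parental types, so the F1 was sp+ px / sp px+.
The recombinant classes are sp+ px+ and sp px: 8 + 7 = 15.
Recombination frequency = 15/224 = 0.0670 ≈ 6.7%, i.e. 6.7 map units.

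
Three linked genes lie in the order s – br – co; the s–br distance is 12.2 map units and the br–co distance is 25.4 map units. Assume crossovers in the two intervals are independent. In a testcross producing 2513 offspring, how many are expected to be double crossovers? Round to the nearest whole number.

78

Map distances give recombination frequencies of 0.122 and 0.254 for the two intervals.
With no interference, expected double-crossover frequency = 0.122 × 0.254 = 0.03099.
Expected number = 0.03099 × 2513 = 77.87 ≈ 78.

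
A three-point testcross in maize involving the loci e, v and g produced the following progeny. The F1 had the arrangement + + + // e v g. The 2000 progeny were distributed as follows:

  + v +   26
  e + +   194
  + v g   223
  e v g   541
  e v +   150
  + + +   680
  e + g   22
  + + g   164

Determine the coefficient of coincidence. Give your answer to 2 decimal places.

0.57

The two rarest classes, + v + and e + g, are the double crossovers. Comparing them with the parentals, only the v allele has switched, so v is the middle locus and the order is g – v – e.
g–v: (314 + 48)/2000 = 0.1810; v–e: (417 + 48)/2000 = 0.2325.
Expected DCO frequency = 0.1810 × 0.2325 ≈ 0.04208; observed = 48/2000 ≈ 0.02400.
Coefficient of coincidence = 0.02400/0.04208 ≈ 0.57.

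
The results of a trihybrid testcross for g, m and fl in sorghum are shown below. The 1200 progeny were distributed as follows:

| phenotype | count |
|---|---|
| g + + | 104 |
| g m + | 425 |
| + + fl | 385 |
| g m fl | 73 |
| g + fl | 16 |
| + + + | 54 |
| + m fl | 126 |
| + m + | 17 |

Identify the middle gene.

The two most frequent reciprocal classes, + + fl and g m +, are the parental types, so the F1 was + + fl / g m +.
The two rarest classes, g + fl and + m +, are the double crossovers. Comparing them with the parentals, only the g allele has switched, so g is the middle locus and the order is fl – g – m.

g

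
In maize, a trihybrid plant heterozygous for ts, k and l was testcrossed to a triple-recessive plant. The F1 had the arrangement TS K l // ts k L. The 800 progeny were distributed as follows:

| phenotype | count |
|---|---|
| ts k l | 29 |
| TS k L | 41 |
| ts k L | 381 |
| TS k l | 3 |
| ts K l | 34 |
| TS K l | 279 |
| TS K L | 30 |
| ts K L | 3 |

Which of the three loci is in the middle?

The two rarest classes, TS k l and ts K L, are the double crossovers. Comparing them with the parentals, only the k allele has switched, so k is the middle locus and the order is ts – k – l.

k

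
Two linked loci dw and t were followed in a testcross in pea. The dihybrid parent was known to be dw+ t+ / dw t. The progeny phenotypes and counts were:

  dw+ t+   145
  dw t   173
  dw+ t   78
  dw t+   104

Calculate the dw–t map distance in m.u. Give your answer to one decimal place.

36.4 m.u.

The recombinant classes are dw+ t and dw t+: 78 + 104 = 182.
Recombination frequency = 182/500 = 0.3640 ≈ 36.4%, i.e. 36.4 m.u.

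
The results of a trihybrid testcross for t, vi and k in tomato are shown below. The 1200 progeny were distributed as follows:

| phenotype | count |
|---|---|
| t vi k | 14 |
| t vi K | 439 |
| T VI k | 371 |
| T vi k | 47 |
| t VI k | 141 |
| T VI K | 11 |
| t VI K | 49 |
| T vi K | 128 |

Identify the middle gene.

The two most frequent reciprocal classes, t vi K and T VI k, are the parental types, so the F1 was t vi K / T VI k.
The two rarest classes, t vi k and T VI K, are the double crossovers. Comparing them with the parentals, only the k allele has switched, so k is the middle locus and the order is vi – k – t.

k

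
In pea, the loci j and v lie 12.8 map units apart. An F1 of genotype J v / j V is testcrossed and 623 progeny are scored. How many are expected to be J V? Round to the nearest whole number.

A map distance of 12.8 map units corresponds to a recombination frequency of 0.128.
The F1 is J v / j V, so J V is a recombinant gamete class with expected frequency r/2 = 0.128/2 = 0.0640.
Expected number = 0.0640 × 623 = 39.87 ≈ 40.

40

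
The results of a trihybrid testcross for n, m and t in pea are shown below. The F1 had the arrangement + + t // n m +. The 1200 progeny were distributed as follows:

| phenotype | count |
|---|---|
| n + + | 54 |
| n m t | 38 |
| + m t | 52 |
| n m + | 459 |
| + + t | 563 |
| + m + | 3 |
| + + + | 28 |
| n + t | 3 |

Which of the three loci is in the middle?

The two rarest classes, n + t and + m +, are the double crossovers. Comparing them with the parentals, only the n allele has switched, so n is the middle locus and the order is t – n – m.

n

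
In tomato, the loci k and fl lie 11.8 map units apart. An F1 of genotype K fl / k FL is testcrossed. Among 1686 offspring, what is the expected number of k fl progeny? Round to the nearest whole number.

99

A map distance of 11.8 map units corresponds to a recombination frequency of 0.118.
The F1 is K fl / k FL, so k fl is a recombinant gamete class with expected frequency r/2 = 0.118/2 = 0.0590.
Expected number = 0.0590 × 1686 = 99.47 ≈ 99.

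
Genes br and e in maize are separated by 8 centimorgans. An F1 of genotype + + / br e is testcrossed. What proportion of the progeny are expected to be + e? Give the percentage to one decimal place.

A map distance of 8 centimorgans corresponds to a recombination frequency of 0.080.
The F1 is + + / br e, so + e is a recombinant gamete class with expected frequency r/2 = 0.080/2 = 0.0400.
That is 0.0400 = 4.0% of the progeny.

4.0%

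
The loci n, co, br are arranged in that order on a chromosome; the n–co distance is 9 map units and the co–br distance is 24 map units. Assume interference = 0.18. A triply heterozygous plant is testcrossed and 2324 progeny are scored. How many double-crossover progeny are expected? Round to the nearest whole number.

Map distances give recombination frequencies of 0.090 and 0.240 for the two intervals.
With interference 0.18 (so coincidence = 0.82), expected double-crossover frequency = 0.090 × 0.240 × 0.82 = 0.01771.
Expected number = 0.01771 × 2324 = 41.16 ≈ 41.

41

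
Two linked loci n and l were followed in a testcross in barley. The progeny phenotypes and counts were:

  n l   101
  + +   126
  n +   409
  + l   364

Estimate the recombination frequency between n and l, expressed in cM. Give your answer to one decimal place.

22.7 cM

The two most frequent classes, + l (364) and n + (409), are the parental types, so the F1 was + l / n +.
The recombinant classes are + + and n l: 126 + 101 = 227.
Recombination frequency = 227/1000 = 0.2270 ≈ 22.7%, i.e. 22.7 cM.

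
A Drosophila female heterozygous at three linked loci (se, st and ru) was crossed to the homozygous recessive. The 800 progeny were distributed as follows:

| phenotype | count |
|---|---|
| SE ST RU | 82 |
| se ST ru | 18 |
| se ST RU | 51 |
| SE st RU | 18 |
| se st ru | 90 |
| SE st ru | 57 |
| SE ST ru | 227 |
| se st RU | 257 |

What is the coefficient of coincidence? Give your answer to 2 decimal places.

0.96

The two most frequent reciprocal classes, SE ST ru and se st RU, are the parental types, so the F1 was SE ST ru / se st RU.
The two rarest classes, se ST ru and SE st RU, are the double crossovers. Comparing them with the parentals, only the se allele has switched, so se is the middle locus and the order is st – se – ru.
st–se: (108 + 36)/800 = 0.1800; se–ru: (172 + 36)/800 = 0.2600.
Expected DCO frequency = 0.1800 × 0.2600 ≈ 0.04680; observed = 36/800 ≈ 0.04500.
Coefficient of coincidence = 0.04500/0.04680 ≈ 0.96.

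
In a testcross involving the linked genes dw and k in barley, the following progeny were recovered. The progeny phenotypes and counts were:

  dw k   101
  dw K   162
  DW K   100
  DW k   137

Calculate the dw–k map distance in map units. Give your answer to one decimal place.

40.2 map units

The two most frequent classes, DW k (137) and dw K (162), are the parental types, so the F1 was DW k / dw K.
The recombinant classes are DW K and dw k: 100 + 101 = 201.
Recombination frequency = 201/500 = 0.4020 ≈ 40.2%, i.e. 40.2 map units.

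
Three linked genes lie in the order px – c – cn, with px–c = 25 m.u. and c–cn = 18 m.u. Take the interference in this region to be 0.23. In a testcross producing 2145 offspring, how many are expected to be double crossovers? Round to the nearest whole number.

74

Map distances give recombination frequencies of 0.250 and 0.180 for the two intervals.
With interference 0.23 (so coincidence = 0.77), expected double-crossover frequency = 0.250 × 0.180 × 0.77 = 0.03465.
Expected number = 0.03465 × 2145 = 74.32 ≈ 74.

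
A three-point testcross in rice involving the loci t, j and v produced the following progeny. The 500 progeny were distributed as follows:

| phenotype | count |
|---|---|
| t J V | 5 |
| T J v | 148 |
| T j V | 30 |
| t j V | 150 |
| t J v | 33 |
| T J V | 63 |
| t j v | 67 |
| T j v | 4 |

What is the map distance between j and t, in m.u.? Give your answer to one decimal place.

The two most frequent reciprocal classes, T J v and t j V, are the parental types, so the F1 was T J v / t j V.
The two rarest classes, T j v and t J V, are the double crossovers. Comparing them with the parentals, only the j allele has switched, so j is the middle locus and the order is v – j – t.
Crossovers in the j–t interval produce the single-crossover classes t J v and T j V (33 + 30 = 63) plus the double crossovers (9).
RF(j–t) = (63 + 9) / 500 = 72/500 = 0.1440 → 14.4 m.u.

14.4 m.u.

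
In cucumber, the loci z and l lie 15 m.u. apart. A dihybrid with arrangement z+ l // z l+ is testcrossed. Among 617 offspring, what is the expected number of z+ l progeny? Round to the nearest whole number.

A map distance of 15 m.u. corresponds to a recombination frequency of 0.150.
The F1 is z+ l / z l+, so z+ l is a parental gamete class with expected frequency (1 − r)/2 = 0.850/2 = 0.4250.
Expected number = 0.4250 × 617 = 262.22 ≈ 262.

262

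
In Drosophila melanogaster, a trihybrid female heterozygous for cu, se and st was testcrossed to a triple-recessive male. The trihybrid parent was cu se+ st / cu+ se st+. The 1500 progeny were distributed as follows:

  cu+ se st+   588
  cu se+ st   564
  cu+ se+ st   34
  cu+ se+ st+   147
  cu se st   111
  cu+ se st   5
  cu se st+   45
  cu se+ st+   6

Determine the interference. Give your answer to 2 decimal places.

0.32

The two rarest classes, cu se+ st+ and cu+ se st, are the double crossovers. Comparing them with the parentals, only the st allele has switched, so st is the middle locus and the order is cu – st – se.
cu–st: (79 + 11)/1500 = 0.0600; st–se: (258 + 11)/1500 = 0.1793.
Expected DCO frequency = 0.0600 × 0.1793 ≈ 0.01076; observed = 11/1500 ≈ 0.00733.
Coefficient of coincidence = 0.00733/0.01076 ≈ 0.68; interference = 1 − 0.68 = 0.32.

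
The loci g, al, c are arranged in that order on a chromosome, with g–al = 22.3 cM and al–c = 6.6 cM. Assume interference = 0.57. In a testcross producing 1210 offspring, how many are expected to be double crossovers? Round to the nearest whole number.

Map distances give recombination frequencies of 0.223 and 0.066 for the two intervals.
With interference 0.57 (so coincidence = 0.43), expected double-crossover frequency = 0.223 × 0.066 × 0.43 = 0.00633.
Expected number = 0.00633 × 1210 = 7.66 ≈ 8.

8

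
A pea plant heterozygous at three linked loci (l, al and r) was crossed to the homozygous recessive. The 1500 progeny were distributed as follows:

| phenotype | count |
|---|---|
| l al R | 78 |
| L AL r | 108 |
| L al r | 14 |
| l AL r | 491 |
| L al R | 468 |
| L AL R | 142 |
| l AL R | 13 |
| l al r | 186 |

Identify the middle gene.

r

The two most frequent reciprocal classes, L al R and l AL r, are the parental types, so the F1 was L al R / l AL r.
The two rarest classes, L al r and l AL R, are the double crossovers. Comparing them with the parentals, only the r allele has switched, so r is the middle locus and the order is l – r – al.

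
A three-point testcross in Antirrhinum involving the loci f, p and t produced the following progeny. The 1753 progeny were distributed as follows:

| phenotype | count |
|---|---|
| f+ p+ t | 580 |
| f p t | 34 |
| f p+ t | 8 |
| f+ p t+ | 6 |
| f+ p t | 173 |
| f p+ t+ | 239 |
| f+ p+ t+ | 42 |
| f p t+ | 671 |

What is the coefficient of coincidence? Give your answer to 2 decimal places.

0.64

The two most frequent reciprocal classes, f+ p+ t and f p t+, are the parental types, so the F1 was f+ p+ t / f p t+.
The two rarest classes, f p+ t and f+ p t+, are the double crossovers. Comparing them with the parentals, only the f allele has switched, so f is the middle locus and the order is t – f – p.
t–f: (76 + 14)/1753 = 0.0513; f–p: (412 + 14)/1753 = 0.2430.
Expected DCO frequency = 0.0513 × 0.2430 ≈ 0.01247; observed = 14/1753 ≈ 0.00799.
Coefficient of coincidence = 0.00799/0.01247 ≈ 0.64.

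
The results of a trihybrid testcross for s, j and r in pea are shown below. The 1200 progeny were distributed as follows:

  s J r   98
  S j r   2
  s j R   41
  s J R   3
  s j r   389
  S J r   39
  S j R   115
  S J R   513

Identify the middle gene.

s

The two most frequent reciprocal classes, s j r and S J R, are the parental types, so the F1 was s j r / S J R.
The two rarest classes, S j r and s J R, are the double crossovers. Comparing them with the parentals, only the s allele has switched, so s is the middle locus and the order is r – s – j.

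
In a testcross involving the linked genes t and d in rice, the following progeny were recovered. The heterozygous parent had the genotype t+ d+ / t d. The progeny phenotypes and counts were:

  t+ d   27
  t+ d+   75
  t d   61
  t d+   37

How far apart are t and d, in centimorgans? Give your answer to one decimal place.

The recombinant classes are t+ d and t d+: 27 + 37 = 64.
Recombination frequency = 64/200 = 0.3200 ≈ 32.0%, i.e. 32.0 centimorgans.

32.0 centimorgans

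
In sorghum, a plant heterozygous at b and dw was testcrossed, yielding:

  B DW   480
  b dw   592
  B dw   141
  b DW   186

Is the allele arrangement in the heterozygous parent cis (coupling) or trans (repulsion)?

cis

The two most frequent classes are B DW (480) and b dw (592); these are the parental (non-recombinant) types.
So the F1 carried B DW on one chromosome and b dw on the other — the recessive alleles are on the same chromosome (cis / coupling).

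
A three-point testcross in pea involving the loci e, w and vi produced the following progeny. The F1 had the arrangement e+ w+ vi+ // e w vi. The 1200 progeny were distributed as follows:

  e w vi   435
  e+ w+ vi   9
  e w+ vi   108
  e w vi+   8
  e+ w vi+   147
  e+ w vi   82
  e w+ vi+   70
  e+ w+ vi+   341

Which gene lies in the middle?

The two rarest classes, e+ w+ vi and e w vi+, are the double crossovers. Comparing them with the parentals, only the vi allele has switched, so vi is the middle locus and the order is w – vi – e.

vi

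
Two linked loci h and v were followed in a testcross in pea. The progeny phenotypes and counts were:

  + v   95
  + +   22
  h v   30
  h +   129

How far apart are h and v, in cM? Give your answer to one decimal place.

The two most frequent classes, + v (95) and h + (129), are the parental types, so the F1 was + v / h +.
The recombinant classes are + + and h v: 22 + 30 = 52.
Recombination frequency = 52/276 = 0.1884 ≈ 18.8%, i.e. 18.8 cM.

18.8 cM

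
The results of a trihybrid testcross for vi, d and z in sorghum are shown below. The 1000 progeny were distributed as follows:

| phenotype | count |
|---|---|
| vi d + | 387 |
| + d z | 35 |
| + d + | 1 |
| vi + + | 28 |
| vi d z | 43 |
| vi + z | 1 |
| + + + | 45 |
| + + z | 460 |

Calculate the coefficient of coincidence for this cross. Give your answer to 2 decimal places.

0.34

The two most frequent reciprocal classes, vi d + and + + z, are the parental types, so the F1 was vi d + / + + z.
The two rarest classes, + d + and vi + z, are the double crossovers. Comparing them with the parentals, only the vi allele has switched, so vi is the middle locus and the order is d – vi – z.
d–vi: (63 + 2)/1000 = 0.0650; vi–z: (88 + 2)/1000 = 0.0900.
Expected DCO frequency = 0.0650 × 0.0900 ≈ 0.00585; observed = 2/1000 ≈ 0.00200.
Coefficient of coincidence = 0.00200/0.00585 ≈ 0.34.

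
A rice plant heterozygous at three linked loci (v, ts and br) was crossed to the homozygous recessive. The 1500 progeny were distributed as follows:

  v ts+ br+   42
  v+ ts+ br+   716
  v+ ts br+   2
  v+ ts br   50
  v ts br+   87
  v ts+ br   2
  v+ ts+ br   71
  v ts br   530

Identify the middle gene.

ts

The two most frequent reciprocal classes, v ts br and v+ ts+ br+, are the parental types, so the F1 was v ts br / v+ ts+ br+.
The two rarest classes, v ts+ br and v+ ts br+, are the double crossovers. Comparing them with the parentals, only the ts allele has switched, so ts is the middle locus and the order is br – ts – v.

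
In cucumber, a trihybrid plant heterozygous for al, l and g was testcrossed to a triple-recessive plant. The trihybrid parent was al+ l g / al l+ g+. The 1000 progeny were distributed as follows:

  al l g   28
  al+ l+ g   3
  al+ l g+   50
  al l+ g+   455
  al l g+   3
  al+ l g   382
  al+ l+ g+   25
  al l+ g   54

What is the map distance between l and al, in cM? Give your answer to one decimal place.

The two rarest classes, al+ l+ g and al l g+, are the double crossovers. Comparing them with the parentals, only the l allele has switched, so l is the middle locus and the order is g – l – al.
Crossovers in the l–al interval produce the single-crossover classes al l g and al+ l+ g+ (28 + 25 = 53) plus the double crossovers (6).
RF(l–al) = (53 + 6) / 1000 = 59/1000 = 0.0590 → 5.9 cM.

5.9 cM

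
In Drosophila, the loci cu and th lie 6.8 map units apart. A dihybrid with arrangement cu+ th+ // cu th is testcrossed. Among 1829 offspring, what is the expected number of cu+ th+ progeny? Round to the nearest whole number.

852

A map distance of 6.8 map units corresponds to a recombination frequency of 0.068.
The F1 is cu+ th+ / cu th, so cu+ th+ is a parental gamete class with expected frequency (1 − r)/2 = 0.932/2 = 0.4660.
Expected number = 0.4660 × 1829 = 852.31 ≈ 852.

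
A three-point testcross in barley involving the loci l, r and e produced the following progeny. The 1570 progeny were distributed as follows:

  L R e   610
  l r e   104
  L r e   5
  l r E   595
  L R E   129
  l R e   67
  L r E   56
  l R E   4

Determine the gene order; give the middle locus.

r

The two most frequent reciprocal classes, l r E and L R e, are the parental types, so the F1 was l r E / L R e.
The two rarest classes, l R E and L r e, are the double crossovers. Comparing them with the parentals, only the r allele has switched, so r is the middle locus and the order is e – r – l.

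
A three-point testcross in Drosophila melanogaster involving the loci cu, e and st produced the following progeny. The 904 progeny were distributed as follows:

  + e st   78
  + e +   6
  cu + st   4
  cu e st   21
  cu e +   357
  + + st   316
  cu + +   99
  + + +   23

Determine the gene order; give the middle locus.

cu

The two most frequent reciprocal classes, cu e + and + + st, are the parental types, so the F1 was cu e + / + + st.
The two rarest classes, + e + and cu + st, are the double crossovers. Comparing them with the parentals, only the cu allele has switched, so cu is the middle locus and the order is e – cu – st.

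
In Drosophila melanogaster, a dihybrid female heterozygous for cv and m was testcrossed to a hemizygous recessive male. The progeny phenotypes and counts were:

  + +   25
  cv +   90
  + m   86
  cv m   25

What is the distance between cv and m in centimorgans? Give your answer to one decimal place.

22.1 centimorgans

The two most frequent classes, + m (86) and cv + (90), are the parental types, so the F1 was + m / cv +.
The recombinant classes are + + and cv m: 25 + 25 = 50.
Recombination frequency = 50/226 = 0.2212 ≈ 22.1%, i.e. 22.1 centimorgans.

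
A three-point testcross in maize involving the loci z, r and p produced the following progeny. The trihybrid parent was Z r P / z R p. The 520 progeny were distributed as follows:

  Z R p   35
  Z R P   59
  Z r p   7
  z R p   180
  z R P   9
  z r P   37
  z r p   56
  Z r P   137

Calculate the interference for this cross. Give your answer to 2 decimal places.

0.28

The two rarest classes, Z r p and z R P, are the double crossovers. Comparing them with the parentals, only the p allele has switched, so p is the middle locus and the order is r – p – z.
r–p: (115 + 16)/520 = 0.2519; p–z: (72 + 16)/520 = 0.1692.
Expected DCO frequency = 0.2519 × 0.1692 ≈ 0.04262; observed = 16/520 ≈ 0.03077.
Coefficient of coincidence = 0.03077/0.04262 ≈ 0.72; interference = 1 − 0.72 = 0.28.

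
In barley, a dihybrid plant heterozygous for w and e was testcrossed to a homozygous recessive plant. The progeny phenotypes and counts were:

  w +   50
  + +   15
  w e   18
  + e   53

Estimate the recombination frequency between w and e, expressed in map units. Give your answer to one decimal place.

The two most frequent classes, + e (53) and w + (50), are the parental types, so the F1 was + e / w +.
The recombinant classes are + + and w e: 15 + 18 = 33.
Recombination frequency = 33/136 = 0.2426 ≈ 24.3%, i.e. 24.3 map units.

24.3 map units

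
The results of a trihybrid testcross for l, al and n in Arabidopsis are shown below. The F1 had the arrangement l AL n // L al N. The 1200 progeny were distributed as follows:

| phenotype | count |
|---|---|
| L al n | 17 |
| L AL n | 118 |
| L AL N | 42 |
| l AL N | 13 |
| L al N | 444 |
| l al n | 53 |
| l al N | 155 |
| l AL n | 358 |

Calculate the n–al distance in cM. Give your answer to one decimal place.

10.4 cM

The two rarest classes, l AL N and L al n, are the double crossovers. Comparing them with the parentals, only the n allele has switched, so n is the middle locus and the order is al – n – l.
Crossovers in the al–n interval produce the single-crossover classes l al n and L AL N (53 + 42 = 95) plus the double crossovers (30).
RF(al–n) = (95 + 30) / 1200 = 125/1200 = 0.1042 → 10.4 cM.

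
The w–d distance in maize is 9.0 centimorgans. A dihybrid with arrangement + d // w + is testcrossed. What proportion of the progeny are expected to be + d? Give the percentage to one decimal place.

45.5%

A map distance of 9.0 centimorgans corresponds to a recombination frequency of 0.090.
The F1 is + d / w +, so + d is a parental gamete class with expected frequency (1 − r)/2 = 0.910/2 = 0.4550.
That is 0.4550 = 45.5% of the progeny.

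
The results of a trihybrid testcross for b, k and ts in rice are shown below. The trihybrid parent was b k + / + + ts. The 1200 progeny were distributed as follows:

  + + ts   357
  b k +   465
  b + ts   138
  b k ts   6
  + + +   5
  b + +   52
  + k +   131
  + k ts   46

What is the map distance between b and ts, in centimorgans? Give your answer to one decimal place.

23.3 centimorgans

The two rarest classes, b k ts and + + +, are the double crossovers. Comparing them with the parentals, only the ts allele has switched, so ts is the middle locus and the order is k – ts – b.
Crossovers in the ts–b interval produce the single-crossover classes + k + and b + ts (131 + 138 = 269) plus the double crossovers (11).
RF(ts–b) = (269 + 11) / 1200 = 280/1200 = 0.2333 → 23.3 centimorgans.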